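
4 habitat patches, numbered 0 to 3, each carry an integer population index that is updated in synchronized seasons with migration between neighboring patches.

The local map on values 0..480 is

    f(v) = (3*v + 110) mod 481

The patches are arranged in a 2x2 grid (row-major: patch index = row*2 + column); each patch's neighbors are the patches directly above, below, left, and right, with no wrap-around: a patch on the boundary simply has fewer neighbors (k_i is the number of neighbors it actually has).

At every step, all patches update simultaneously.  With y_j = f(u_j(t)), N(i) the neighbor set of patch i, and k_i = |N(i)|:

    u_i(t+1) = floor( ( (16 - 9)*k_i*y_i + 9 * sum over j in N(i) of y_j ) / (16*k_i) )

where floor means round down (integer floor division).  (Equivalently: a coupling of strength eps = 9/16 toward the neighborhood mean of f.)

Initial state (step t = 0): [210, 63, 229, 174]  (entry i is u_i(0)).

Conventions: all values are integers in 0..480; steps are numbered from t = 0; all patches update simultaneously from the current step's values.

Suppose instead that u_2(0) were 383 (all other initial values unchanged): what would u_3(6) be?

Answer: u_3(6) = 130
Key observation: This trace re-runs the system from the modified initial state.

Derivation:
t=0: [210, 63, 383, 174]
t=1: [280, 246, 245, 233]
t=2: [410, 384, 383, 349]
t=3: [333, 292, 291, 253]
t=4: [76, 160, 159, 182]
t=5: [208, 191, 190, 137]
t=6: [223, 170, 169, 130]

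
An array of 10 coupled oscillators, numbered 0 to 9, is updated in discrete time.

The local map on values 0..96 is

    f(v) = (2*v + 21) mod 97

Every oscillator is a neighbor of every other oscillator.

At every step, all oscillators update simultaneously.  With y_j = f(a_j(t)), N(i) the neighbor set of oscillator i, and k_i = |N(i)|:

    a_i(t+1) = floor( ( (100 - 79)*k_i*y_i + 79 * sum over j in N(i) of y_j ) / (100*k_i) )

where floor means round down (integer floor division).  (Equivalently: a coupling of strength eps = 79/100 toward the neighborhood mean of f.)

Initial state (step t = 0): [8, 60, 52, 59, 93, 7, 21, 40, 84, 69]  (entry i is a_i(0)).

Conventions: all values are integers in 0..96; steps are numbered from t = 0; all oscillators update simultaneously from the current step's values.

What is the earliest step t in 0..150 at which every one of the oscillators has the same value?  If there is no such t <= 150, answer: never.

Answer: 5
Key observation: Synchronization is absorbing here: once all oscillators are equal they stay equal, and step 5 is the first all-equal step.

Derivation:
t=0: [8, 60, 52, 59, 93, 7, 21, 40, 84, 69]  (not all equal)
t=1: [41, 42, 40, 42, 38, 41, 44, 37, 48, 44]  (not all equal)
t=2: [15, 15, 15, 15, 15, 15, 16, 26, 17, 16]  (not all equal)
t=3: [53, 53, 53, 53, 53, 53, 53, 56, 54, 53]  (not all equal)
t=4: [30, 30, 30, 30, 30, 30, 30, 31, 30, 30]  (not all equal)
t=5: [81, 81, 81, 81, 81, 81, 81, 81, 81, 81]  (all equal)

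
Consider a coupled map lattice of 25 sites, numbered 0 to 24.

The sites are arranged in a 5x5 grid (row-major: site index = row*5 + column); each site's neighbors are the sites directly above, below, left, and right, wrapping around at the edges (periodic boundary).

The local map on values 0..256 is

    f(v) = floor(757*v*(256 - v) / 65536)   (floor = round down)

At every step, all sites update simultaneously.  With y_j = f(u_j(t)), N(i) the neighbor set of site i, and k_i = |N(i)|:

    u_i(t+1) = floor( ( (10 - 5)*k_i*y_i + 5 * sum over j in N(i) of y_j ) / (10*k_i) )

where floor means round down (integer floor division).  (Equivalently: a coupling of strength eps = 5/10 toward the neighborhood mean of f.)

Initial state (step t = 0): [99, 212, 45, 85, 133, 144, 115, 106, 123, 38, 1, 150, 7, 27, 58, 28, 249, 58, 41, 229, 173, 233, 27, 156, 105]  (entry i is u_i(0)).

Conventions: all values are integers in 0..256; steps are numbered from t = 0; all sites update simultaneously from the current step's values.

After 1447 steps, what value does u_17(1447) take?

Simulating step by step:
t=0: [99, 212, 45, 85, 133, 144, 115, 106, 123, 38, 1, 150, 7, 27, 58, 28, 249, 58, 41, 229, 173, 233, 27, 156, 105]
t=1: [170, 120, 120, 166, 172, 150, 175, 154, 158, 134, 72, 120, 81, 90, 95, 68, 66, 92, 107, 96, 144, 75, 95, 155, 167]
t=2: [174, 178, 183, 175, 170, 175, 174, 177, 178, 181, 163, 171, 170, 173, 174, 156, 155, 170, 179, 173, 173, 164, 175, 177, 174]
t=3: [164, 162, 157, 161, 164, 163, 163, 161, 160, 159, 171, 169, 166, 163, 164, 175, 176, 167, 161, 165, 167, 170, 163, 161, 164]
t=4: [173, 174, 177, 176, 174, 174, 174, 175, 176, 176, 168, 169, 172, 174, 173, 165, 164, 171, 174, 172, 170, 169, 174, 175, 173]
t=5: [165, 164, 162, 162, 163, 164, 164, 163, 162, 162, 168, 168, 165, 164, 165, 171, 171, 167, 164, 166, 168, 168, 164, 163, 165]
t=6: [173, 173, 174, 175, 174, 173, 173, 174, 174, 174, 170, 170, 172, 173, 172, 168, 168, 171, 173, 171, 170, 170, 173, 174, 173]
t=7: [165, 165, 164, 163, 164, 165, 165, 164, 164, 164, 167, 167, 166, 165, 166, 169, 169, 166, 165, 166, 167, 167, 165, 164, 165]
t=8: [172, 172, 173, 174, 173, 172, 172, 173, 174, 173, 171, 171, 172, 172, 172, 169, 169, 171, 172, 171, 171, 171, 172, 173, 172]
t=9: [166, 166, 165, 164, 165, 166, 166, 165, 164, 165, 167, 167, 166, 165, 166, 168, 168, 166, 166, 166, 167, 167, 166, 165, 166]
t=10: [172, 172, 172, 173, 172, 172, 172, 172, 173, 172, 171, 171, 172, 172, 172, 170, 170, 171, 172, 171, 171, 171, 172, 172, 172]
t=11: [166, 166, 165, 165, 165, 166, 166, 165, 165, 165, 166, 166, 166, 165, 166, 167, 167, 166, 166, 166, 166, 166, 166, 165, 166]
t=12: [172, 172, 172, 173, 172, 172, 172, 172, 173, 172, 171, 171, 172, 172, 172, 171, 171, 171, 172, 171, 171, 171, 172, 172, 172]
t=13: [166, 166, 165, 165, 165, 166, 166, 165, 165, 165, 166, 166, 166, 165, 166, 167, 167, 166, 166, 166, 166, 166, 166, 165, 166]

Answer: u_17(1447) = 166
Key observation: The state at step 11, [166, 166, 165, 165, 165, 166, 166, 165, 165, 165, 166, 166, 166, 165, 166, 167, 167, 166, 166, 166, 166, 166, 166, 165, 166], reappears at step 13: the system is in a cycle of period 2 from step 11 on.  Therefore the state at step 1447 equals the state at step 11 + ((1447 - 11) mod 2) = 11, which is [166, 166, 165, 165, 165, 166, 166, 165, 165, 165, 166, 166, 166, 165, 166, 167, 167, 166, 166, 166, 166, 166, 166, 165, 166].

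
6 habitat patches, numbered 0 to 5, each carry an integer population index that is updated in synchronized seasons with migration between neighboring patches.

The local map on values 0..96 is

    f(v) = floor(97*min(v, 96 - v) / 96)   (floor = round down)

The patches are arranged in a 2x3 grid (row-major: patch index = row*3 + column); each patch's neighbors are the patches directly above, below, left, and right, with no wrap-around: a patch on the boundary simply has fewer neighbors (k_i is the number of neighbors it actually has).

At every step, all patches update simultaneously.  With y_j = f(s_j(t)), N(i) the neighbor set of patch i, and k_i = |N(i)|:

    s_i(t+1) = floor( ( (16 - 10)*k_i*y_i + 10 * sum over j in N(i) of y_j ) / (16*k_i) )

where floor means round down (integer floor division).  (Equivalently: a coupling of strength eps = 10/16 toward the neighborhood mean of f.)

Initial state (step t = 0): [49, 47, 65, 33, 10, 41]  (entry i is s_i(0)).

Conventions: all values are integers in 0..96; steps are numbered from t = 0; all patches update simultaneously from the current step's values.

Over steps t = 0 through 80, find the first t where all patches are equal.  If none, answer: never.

Simulating step by step:
t=0: [49, 47, 65, 33, 10, 41]  (not all equal)
t=1: [42, 35, 39, 30, 28, 28]  (not all equal)
t=2: [36, 35, 34, 33, 29, 31]  (not all equal)
t=3: [34, 33, 33, 32, 31, 31]  (not all equal)
t=4: [33, 32, 32, 32, 31, 31]  (not all equal)
t=5: [32, 32, 31, 32, 31, 31]  (not all equal)
t=6: [32, 31, 31, 31, 31, 31]  (not all equal)
t=7: [31, 31, 31, 31, 31, 31]  (all equal)

Answer: 7
Key observation: Synchronization is absorbing here: once all patches are equal they stay equal, and step 7 is the first all-equal step.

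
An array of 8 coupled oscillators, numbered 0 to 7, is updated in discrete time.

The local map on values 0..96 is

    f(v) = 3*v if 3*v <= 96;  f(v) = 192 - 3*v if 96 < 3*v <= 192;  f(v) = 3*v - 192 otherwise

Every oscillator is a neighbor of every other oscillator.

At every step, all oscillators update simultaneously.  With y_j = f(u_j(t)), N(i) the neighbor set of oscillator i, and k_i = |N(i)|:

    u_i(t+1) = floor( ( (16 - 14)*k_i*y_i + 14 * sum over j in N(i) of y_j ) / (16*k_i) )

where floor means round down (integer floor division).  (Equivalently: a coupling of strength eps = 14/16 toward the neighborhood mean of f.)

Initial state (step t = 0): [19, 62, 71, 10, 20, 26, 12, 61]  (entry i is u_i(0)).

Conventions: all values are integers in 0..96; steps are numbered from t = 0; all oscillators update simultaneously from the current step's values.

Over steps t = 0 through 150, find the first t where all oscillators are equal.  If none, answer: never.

Simulating step by step:
t=0: [19, 62, 71, 10, 20, 26, 12, 61]  (not all equal)
t=1: [37, 37, 37, 37, 37, 37, 37, 37]  (all equal)

Answer: 1
Key observation: Synchronization is absorbing here: once all oscillators are equal they stay equal, and step 1 is the first all-equal step.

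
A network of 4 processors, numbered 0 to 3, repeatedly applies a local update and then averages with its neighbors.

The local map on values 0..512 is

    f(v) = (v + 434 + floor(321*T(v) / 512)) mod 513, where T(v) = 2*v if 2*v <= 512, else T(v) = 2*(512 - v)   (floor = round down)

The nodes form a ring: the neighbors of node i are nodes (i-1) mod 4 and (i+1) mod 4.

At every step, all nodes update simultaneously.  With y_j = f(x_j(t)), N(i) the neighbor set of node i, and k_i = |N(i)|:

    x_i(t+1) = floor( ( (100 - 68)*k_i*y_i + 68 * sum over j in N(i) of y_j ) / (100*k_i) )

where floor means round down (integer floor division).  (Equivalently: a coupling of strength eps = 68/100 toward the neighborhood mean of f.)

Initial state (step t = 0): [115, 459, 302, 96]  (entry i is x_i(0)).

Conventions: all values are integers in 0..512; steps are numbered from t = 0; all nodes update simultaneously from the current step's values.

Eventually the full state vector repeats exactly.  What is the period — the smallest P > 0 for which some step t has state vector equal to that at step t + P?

Answer: 2
Key observation: The state at step 5, [448, 448, 448, 448], reappears at step 7 — and no state repeats earlier — so the cycle the system enters has period 2.

Derivation:
t=0: [115, 459, 302, 96]
t=1: [255, 369, 353, 270]
t=2: [485, 479, 478, 487]
t=3: [439, 440, 440, 439]
t=4: [451, 451, 451, 451]
t=5: [448, 448, 448, 448]
t=6: [449, 449, 449, 449]
t=7: [448, 448, 448, 448]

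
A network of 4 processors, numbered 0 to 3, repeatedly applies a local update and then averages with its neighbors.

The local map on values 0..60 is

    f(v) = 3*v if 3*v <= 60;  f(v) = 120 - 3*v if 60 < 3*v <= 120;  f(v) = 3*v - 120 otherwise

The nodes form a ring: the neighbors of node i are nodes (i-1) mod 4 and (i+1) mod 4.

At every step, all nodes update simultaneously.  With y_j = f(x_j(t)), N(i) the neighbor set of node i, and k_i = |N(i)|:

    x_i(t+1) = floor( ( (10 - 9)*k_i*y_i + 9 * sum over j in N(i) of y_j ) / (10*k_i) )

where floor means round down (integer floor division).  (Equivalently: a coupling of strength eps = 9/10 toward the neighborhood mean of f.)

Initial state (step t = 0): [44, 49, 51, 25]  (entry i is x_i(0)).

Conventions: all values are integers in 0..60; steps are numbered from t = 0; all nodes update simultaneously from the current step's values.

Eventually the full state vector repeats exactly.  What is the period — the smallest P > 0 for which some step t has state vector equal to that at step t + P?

Answer: 4
Key observation: The state at step 10, [18, 18, 18, 18], reappears at step 14 — and no state repeats earlier — so the cycle the system enters has period 4.

Derivation:
t=0: [44, 49, 51, 25]
t=1: [33, 22, 35, 24]
t=2: [48, 21, 47, 21]
t=3: [53, 25, 53, 25]
t=4: [44, 39, 44, 39]
t=5: [3, 11, 3, 11]
t=6: [30, 11, 30, 11]
t=7: [32, 30, 32, 30]
t=8: [29, 24, 29, 24]
t=9: [46, 34, 46, 34]
t=10: [18, 18, 18, 18]
t=11: [54, 54, 54, 54]
t=12: [42, 42, 42, 42]
t=13: [6, 6, 6, 6]
t=14: [18, 18, 18, 18]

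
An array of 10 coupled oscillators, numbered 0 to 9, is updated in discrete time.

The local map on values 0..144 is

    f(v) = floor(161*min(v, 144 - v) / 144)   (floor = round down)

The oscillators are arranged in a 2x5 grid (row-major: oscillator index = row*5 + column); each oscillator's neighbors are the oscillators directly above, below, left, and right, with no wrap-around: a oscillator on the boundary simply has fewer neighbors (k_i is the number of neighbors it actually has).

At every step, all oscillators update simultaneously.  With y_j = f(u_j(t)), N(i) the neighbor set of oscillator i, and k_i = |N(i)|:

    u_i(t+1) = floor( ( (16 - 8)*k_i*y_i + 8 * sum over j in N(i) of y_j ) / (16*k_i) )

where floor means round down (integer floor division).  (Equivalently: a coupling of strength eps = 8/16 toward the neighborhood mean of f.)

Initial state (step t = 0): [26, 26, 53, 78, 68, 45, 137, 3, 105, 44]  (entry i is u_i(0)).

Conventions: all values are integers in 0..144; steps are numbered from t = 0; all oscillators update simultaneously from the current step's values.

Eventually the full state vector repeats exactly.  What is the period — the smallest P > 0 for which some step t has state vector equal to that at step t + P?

Simulating step by step:
t=0: [26, 26, 53, 78, 68, 45, 137, 3, 105, 44]
t=1: [34, 30, 47, 66, 68, 34, 17, 19, 42, 54]
t=2: [36, 34, 47, 65, 71, 33, 24, 30, 48, 60]
t=3: [38, 38, 49, 66, 74, 34, 30, 38, 55, 66]
t=4: [41, 42, 53, 68, 75, 37, 36, 45, 61, 71]
t=5: [44, 47, 58, 72, 77, 41, 42, 52, 68, 75]
t=6: [48, 52, 63, 75, 76, 46, 48, 60, 73, 76]
t=7: [53, 58, 68, 76, 76, 52, 55, 67, 76, 76]
t=8: [60, 64, 73, 76, 76, 59, 63, 72, 75, 76]
t=9: [67, 71, 77, 76, 76, 66, 71, 77, 77, 76]
t=10: [75, 77, 75, 75, 76, 74, 77, 74, 74, 75]
t=11: [76, 75, 76, 77, 76, 76, 75, 77, 77, 77]
t=12: [76, 76, 75, 74, 75, 76, 76, 74, 74, 74]
t=13: [76, 76, 77, 77, 77, 76, 76, 77, 78, 77]
t=14: [76, 75, 74, 73, 74, 76, 75, 74, 73, 73]
t=15: [76, 77, 78, 78, 78, 76, 77, 78, 78, 78]
t=16: [75, 74, 73, 73, 73, 75, 74, 73, 73, 73]
t=17: [77, 78, 78, 79, 79, 77, 78, 78, 79, 79]
t=18: [73, 73, 72, 72, 72, 73, 73, 72, 72, 72]
t=19: [79, 79, 79, 80, 80, 79, 79, 79, 80, 80]
t=20: [72, 72, 71, 71, 71, 72, 72, 71, 71, 71]
t=21: [80, 79, 79, 79, 79, 80, 79, 79, 79, 79]
t=22: [71, 71, 72, 72, 72, 71, 71, 72, 72, 72]
t=23: [79, 79, 79, 80, 80, 79, 79, 79, 80, 80]

Answer: 4
Key observation: The state at step 19, [79, 79, 79, 80, 80, 79, 79, 79, 80, 80], reappears at step 23 — and no state repeats earlier — so the cycle the system enters has period 4.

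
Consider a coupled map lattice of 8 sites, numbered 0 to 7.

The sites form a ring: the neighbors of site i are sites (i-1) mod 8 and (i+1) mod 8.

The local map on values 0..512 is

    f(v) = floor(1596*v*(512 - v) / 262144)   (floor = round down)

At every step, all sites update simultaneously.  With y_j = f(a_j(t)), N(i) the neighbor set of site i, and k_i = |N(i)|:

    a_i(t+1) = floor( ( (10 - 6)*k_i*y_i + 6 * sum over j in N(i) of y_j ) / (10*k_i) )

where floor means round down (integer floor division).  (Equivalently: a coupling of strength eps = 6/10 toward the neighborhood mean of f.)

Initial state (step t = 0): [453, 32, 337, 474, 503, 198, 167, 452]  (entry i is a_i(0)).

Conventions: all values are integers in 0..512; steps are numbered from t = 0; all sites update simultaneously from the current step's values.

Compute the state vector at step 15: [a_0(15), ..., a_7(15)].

Answer: [292, 293, 294, 293, 292, 291, 291, 291]

Derivation:
t=0: [453, 32, 337, 474, 503, 198, 167, 452]
t=1: [142, 193, 204, 159, 156, 264, 302, 219]
t=2: [356, 359, 367, 352, 356, 376, 390, 367]
t=3: [332, 331, 332, 335, 331, 312, 305, 317]
t=4: [367, 363, 362, 362, 367, 376, 380, 374]
t=5: [322, 327, 329, 327, 321, 312, 309, 314]
t=6: [372, 368, 367, 368, 373, 377, 379, 377]
t=7: [316, 320, 322, 320, 315, 309, 307, 310]
t=8: [377, 374, 373, 374, 377, 380, 381, 380]
t=9: [309, 312, 314, 312, 309, 305, 304, 305]
t=10: [381, 379, 378, 379, 381, 383, 384, 383]
t=11: [303, 305, 306, 305, 303, 300, 299, 300]
t=12: [385, 384, 383, 384, 385, 386, 387, 386]
t=13: [297, 298, 299, 298, 297, 295, 295, 295]
t=14: [388, 387, 387, 387, 388, 388, 389, 388]
t=15: [292, 293, 294, 293, 292, 291, 291, 291]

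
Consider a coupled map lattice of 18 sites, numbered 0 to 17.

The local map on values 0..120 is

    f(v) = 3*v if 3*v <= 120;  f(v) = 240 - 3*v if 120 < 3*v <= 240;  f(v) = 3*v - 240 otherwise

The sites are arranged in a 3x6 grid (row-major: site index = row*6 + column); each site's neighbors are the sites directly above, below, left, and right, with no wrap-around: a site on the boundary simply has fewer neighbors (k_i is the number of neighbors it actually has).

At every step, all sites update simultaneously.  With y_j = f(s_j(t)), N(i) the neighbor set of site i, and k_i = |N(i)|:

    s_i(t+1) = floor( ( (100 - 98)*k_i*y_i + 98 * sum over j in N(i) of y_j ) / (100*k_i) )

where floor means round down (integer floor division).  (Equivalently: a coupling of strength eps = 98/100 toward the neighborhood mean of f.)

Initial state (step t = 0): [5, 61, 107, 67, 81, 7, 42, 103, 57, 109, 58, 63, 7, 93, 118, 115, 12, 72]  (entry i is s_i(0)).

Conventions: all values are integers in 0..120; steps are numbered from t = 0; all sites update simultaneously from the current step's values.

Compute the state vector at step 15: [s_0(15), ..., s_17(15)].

Answer: [35, 109, 98, 106, 59, 95, 100, 50, 97, 96, 86, 40, 12, 90, 82, 75, 72, 76]

Derivation:
t=0: [5, 61, 107, 67, 81, 7, 42, 103, 57, 109, 58, 63, 7, 93, 118, 115, 12, 72]
t=1: [84, 55, 55, 56, 41, 26, 36, 69, 87, 70, 44, 37, 75, 67, 71, 79, 64, 43]
t=2: [89, 40, 56, 73, 86, 113, 21, 60, 40, 50, 77, 99, 72, 25, 21, 34, 73, 80]
t=3: [90, 54, 86, 59, 42, 38, 37, 93, 72, 63, 45, 36, 68, 49, 98, 58, 36, 38]
t=4: [93, 29, 54, 61, 94, 111, 36, 75, 40, 64, 95, 110, 100, 44, 60, 70, 95, 108]
t=5: [96, 44, 87, 56, 64, 66, 39, 103, 51, 62, 56, 74, 107, 46, 85, 50, 52, 67]
t=6: [111, 47, 87, 41, 61, 33, 67, 102, 40, 79, 51, 50, 108, 55, 91, 51, 67, 50]
t=7: [69, 60, 110, 28, 100, 74, 80, 82, 32, 100, 48, 91, 57, 61, 92, 26, 87, 65]
t=8: [30, 43, 80, 70, 65, 45, 35, 52, 48, 87, 44, 52, 29, 37, 76, 39, 71, 27]
t=9: [107, 59, 77, 22, 80, 65, 87, 105, 30, 86, 45, 97, 107, 62, 106, 21, 100, 56]
t=10: [42, 55, 71, 10, 70, 25, 77, 57, 45, 79, 33, 73, 38, 77, 69, 52, 79, 55]
t=11: [43, 70, 69, 20, 67, 26, 97, 49, 34, 77, 15, 81, 11, 70, 65, 14, 84, 13]
t=12: [41, 78, 63, 27, 60, 22, 78, 54, 46, 61, 16, 52, 40, 56, 57, 22, 41, 8]
t=13: [8, 80, 62, 56, 64, 71, 103, 47, 64, 73, 78, 46, 40, 88, 79, 80, 47, 98]
t=14: [34, 57, 40, 41, 35, 74, 80, 36, 44, 31, 66, 30, 47, 73, 23, 40, 21, 99]
t=15: [35, 109, 98, 106, 59, 95, 100, 50, 97, 96, 86, 40, 12, 90, 82, 75, 72, 76]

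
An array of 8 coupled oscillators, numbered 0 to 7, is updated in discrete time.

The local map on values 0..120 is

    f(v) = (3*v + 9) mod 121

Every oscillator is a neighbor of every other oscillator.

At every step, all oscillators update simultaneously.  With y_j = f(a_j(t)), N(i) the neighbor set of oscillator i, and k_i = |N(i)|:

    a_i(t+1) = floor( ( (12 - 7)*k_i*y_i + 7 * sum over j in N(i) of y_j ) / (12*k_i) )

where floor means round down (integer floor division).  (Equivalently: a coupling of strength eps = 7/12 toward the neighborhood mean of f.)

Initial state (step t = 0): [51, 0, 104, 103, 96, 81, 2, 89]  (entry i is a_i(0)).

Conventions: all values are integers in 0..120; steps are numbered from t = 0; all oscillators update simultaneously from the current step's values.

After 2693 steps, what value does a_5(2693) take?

Answer: a_5(2693) = 76
Key observation: The state at step 5, [47, 76, 59, 58, 51, 76, 38, 43], reappears at step 6: the system is in a cycle of period 1 from step 5 on.  Therefore the state at step 2693 equals the state at step 5 + ((2693 - 5) mod 1) = 5, which is [47, 76, 59, 58, 51, 76, 38, 43].

Derivation:
t=0: [51, 0, 104, 103, 96, 81, 2, 89]
t=1: [40, 29, 52, 51, 44, 29, 31, 37]
t=2: [46, 75, 58, 57, 50, 75, 77, 83]
t=3: [54, 83, 66, 65, 58, 83, 85, 50]
t=4: [47, 36, 59, 58, 51, 36, 38, 43]
t=5: [47, 76, 59, 58, 51, 76, 38, 43]
t=6: [47, 76, 59, 58, 51, 76, 38, 43]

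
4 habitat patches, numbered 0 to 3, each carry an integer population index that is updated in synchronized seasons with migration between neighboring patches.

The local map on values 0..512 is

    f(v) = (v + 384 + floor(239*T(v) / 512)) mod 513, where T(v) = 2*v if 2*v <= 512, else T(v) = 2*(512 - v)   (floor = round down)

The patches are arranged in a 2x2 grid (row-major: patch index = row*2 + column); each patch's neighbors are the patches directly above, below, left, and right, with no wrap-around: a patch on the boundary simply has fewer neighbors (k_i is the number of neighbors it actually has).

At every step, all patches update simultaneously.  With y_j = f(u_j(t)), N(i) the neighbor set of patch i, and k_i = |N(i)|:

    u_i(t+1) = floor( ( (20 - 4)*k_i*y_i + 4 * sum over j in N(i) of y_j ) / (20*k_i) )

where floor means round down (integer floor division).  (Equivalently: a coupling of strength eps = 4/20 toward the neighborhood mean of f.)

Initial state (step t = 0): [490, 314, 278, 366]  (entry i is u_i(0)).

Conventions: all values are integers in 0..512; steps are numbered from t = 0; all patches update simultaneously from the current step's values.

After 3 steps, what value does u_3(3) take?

Answer: u_3(3) = 373

Derivation:
t=0: [490, 314, 278, 366]
t=1: [378, 370, 369, 372]
t=2: [373, 373, 373, 373]
t=3: [373, 373, 373, 373]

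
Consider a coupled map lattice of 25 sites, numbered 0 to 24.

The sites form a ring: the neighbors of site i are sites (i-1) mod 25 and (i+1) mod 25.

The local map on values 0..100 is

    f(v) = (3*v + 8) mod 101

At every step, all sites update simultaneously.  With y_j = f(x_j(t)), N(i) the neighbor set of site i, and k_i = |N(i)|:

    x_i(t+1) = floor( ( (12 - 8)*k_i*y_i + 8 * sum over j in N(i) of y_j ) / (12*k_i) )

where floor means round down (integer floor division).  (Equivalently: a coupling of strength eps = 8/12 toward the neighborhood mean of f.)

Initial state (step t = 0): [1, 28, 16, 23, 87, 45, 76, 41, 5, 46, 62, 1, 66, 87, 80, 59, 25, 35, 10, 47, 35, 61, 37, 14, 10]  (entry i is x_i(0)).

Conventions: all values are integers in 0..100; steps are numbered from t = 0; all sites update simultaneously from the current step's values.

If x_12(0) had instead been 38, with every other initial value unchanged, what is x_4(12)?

Simulating step by step:
t=0: [1, 28, 16, 23, 87, 45, 76, 41, 5, 46, 62, 1, 38, 87, 80, 59, 25, 35, 10, 47, 35, 61, 37, 14, 10]
t=1: [47, 53, 75, 66, 62, 47, 35, 29, 32, 53, 49, 41, 33, 44, 65, 71, 59, 44, 32, 32, 50, 40, 52, 35, 33]
t=2: [40, 48, 33, 42, 48, 51, 51, 36, 54, 41, 50, 30, 25, 15, 19, 34, 47, 42, 15, 21, 29, 49, 34, 27, 22]
t=3: [50, 28, 30, 30, 48, 57, 45, 48, 38, 52, 61, 79, 78, 67, 42, 40, 30, 44, 52, 73, 73, 52, 50, 57, 63]
t=4: [81, 82, 96, 82, 75, 57, 57, 38, 45, 58, 65, 57, 30, 26, 22, 52, 54, 66, 42, 37, 37, 48, 66, 77, 77]
t=5: [46, 65, 66, 59, 53, 62, 59, 47, 48, 41, 53, 59, 87, 86, 74, 68, 45, 35, 18, 23, 29, 24, 30, 26, 41]
t=6: [25, 16, 29, 51, 81, 81, 75, 61, 43, 49, 60, 72, 71, 53, 34, 26, 21, 38, 50, 78, 84, 91, 88, 71, 53]
t=7: [68, 78, 70, 68, 52, 43, 56, 52, 60, 59, 54, 42, 35, 31, 53, 55, 59, 49, 39, 51, 59, 69, 56, 51, 56]
t=8: [41, 22, 22, 29, 36, 58, 58, 75, 78, 80, 62, 38, 15, 26, 46, 74, 70, 54, 46, 56, 52, 57, 49, 70, 48]
t=9: [51, 59, 81, 61, 63, 59, 64, 50, 39, 59, 53, 55, 53, 61, 53, 29, 37, 43, 63, 61, 72, 65, 49, 40, 32]
t=10: [49, 64, 74, 78, 90, 93, 80, 60, 55, 58, 74, 68, 76, 74, 83, 59, 49, 50, 74, 69, 37, 25, 27, 28, 30]
t=11: [83, 60, 55, 48, 67, 69, 72, 68, 80, 60, 39, 24, 24, 39, 55, 64, 65, 46, 32, 19, 38, 63, 88, 93, 81]
t=12: [63, 71, 70, 43, 23, 14, 15, 26, 47, 52, 63, 61, 61, 58, 65, 57, 48, 16, 37, 29, 60, 62, 83, 68, 63]

Answer: x_4(12) = 23
Key observation: This trace re-runs the system from the modified initial state.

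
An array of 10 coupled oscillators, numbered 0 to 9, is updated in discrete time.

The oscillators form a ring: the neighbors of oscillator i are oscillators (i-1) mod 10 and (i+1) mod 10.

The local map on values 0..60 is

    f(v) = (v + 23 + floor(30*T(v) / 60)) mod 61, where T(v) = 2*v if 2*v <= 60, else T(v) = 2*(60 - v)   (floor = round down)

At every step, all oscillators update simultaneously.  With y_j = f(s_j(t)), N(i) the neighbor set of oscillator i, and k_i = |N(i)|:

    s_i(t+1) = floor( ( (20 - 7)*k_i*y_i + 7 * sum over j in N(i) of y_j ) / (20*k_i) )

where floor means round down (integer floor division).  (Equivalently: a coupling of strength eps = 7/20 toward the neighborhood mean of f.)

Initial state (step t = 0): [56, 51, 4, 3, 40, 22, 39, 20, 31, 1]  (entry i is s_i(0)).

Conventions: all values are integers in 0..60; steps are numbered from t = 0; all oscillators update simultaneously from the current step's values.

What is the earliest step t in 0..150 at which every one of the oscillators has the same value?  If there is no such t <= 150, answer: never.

Answer: never
Key observation: The state at step 4 reappears at step 7 — the system is in a cycle of period 3 from step 4 on.  No step 0..7 is synchronized, and the cycle repeats forever, so no step up to 150 (or ever) has all oscillators equal.

Derivation:
t=0: [56, 51, 4, 3, 40, 22, 39, 20, 31, 1]  (not all equal)
t=1: [22, 23, 29, 28, 20, 11, 15, 9, 19, 23]  (not all equal)
t=2: [6, 9, 17, 15, 12, 38, 49, 35, 8, 6]  (not all equal)
t=3: [36, 42, 53, 52, 43, 26, 22, 24, 35, 35]  (not all equal)
t=4: [22, 22, 22, 22, 20, 14, 8, 11, 19, 22]  (not all equal)
t=5: [6, 6, 6, 5, 11, 40, 42, 36, 8, 4]  (not all equal)
t=6: [34, 35, 34, 35, 38, 26, 22, 24, 34, 33]  (not all equal)
t=7: [22, 22, 22, 22, 20, 14, 8, 11, 19, 22]  (not all equal)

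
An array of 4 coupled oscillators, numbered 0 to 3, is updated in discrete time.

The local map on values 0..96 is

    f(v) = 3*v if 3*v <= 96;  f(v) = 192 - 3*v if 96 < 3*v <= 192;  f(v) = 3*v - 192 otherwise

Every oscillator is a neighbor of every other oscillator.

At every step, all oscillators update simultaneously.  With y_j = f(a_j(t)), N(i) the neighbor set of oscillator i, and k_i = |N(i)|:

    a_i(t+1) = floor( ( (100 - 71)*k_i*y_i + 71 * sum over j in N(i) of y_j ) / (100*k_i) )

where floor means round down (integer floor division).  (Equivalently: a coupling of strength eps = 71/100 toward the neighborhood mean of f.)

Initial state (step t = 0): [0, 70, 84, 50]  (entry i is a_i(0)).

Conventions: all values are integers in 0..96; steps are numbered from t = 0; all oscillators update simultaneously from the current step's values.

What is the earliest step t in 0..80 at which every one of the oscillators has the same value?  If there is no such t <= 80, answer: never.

Answer: 2
Key observation: Synchronization is absorbing here: once all oscillators are equal they stay equal, and step 2 is the first all-equal step.

Derivation:
t=0: [0, 70, 84, 50]  (not all equal)
t=1: [28, 29, 31, 30]  (not all equal)
t=2: [88, 88, 88, 88]  (all equal)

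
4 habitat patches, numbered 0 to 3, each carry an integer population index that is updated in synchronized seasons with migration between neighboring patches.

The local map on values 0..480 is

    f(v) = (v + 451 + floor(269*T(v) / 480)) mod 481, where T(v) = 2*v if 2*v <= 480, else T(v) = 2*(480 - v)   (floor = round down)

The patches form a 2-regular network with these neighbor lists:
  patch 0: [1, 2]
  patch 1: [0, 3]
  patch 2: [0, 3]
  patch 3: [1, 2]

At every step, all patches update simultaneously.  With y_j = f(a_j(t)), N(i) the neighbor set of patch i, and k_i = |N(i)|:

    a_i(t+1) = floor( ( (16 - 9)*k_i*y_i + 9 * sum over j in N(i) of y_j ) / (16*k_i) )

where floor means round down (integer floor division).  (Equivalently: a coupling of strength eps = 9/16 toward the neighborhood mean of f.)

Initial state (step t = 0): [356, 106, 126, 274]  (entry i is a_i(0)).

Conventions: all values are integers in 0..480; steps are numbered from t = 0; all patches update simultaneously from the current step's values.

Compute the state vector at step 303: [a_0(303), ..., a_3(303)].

Simulating step by step:
t=0: [356, 106, 126, 274]
t=1: [324, 348, 367, 328]
t=2: [465, 466, 465, 465]
t=3: [451, 451, 451, 451]
t=4: [453, 453, 453, 453]
t=5: [453, 453, 453, 453]

Answer: [453, 453, 453, 453]
Key observation: The state at step 4, [453, 453, 453, 453], reappears at step 5: the system is in a cycle of period 1 from step 4 on.  Therefore the state at step 303 equals the state at step 4 + ((303 - 4) mod 1) = 4, which is [453, 453, 453, 453].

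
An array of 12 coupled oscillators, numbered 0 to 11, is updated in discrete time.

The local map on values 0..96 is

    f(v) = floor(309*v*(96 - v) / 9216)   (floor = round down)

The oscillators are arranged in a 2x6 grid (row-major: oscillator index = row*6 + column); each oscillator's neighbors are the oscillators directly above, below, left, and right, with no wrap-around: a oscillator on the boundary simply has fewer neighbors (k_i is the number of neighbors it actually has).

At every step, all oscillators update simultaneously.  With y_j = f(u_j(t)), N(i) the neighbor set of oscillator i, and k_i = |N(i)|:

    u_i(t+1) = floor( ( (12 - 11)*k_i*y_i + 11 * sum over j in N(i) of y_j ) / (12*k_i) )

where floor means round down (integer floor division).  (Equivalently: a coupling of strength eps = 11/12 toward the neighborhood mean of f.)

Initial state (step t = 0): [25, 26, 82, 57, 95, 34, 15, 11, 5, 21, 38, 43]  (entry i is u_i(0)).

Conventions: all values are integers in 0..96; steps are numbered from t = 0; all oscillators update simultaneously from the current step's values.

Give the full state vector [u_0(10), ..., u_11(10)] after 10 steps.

Answer: [77, 77, 77, 76, 76, 76, 77, 77, 76, 76, 76, 76]

Derivation:
t=0: [25, 26, 82, 57, 95, 34, 15, 11, 5, 21, 38, 43]
t=1: [51, 44, 49, 34, 66, 42, 44, 38, 38, 53, 46, 71]
t=2: [76, 75, 73, 72, 73, 63, 74, 74, 75, 73, 67, 75]
t=3: [52, 53, 53, 56, 63, 55, 52, 52, 55, 57, 55, 65]
t=4: [76, 76, 75, 73, 74, 68, 76, 75, 75, 74, 70, 74]
t=5: [50, 51, 52, 53, 59, 54, 50, 50, 52, 56, 54, 61]
t=6: [76, 76, 76, 74, 75, 72, 77, 76, 76, 75, 73, 75]
t=7: [49, 50, 51, 51, 55, 52, 49, 49, 50, 53, 52, 56]
t=8: [77, 76, 76, 75, 75, 75, 77, 77, 76, 76, 75, 75]
t=9: [49, 49, 50, 50, 52, 52, 49, 49, 49, 51, 51, 52]
t=10: [77, 77, 77, 76, 76, 76, 77, 77, 76, 76, 76, 76]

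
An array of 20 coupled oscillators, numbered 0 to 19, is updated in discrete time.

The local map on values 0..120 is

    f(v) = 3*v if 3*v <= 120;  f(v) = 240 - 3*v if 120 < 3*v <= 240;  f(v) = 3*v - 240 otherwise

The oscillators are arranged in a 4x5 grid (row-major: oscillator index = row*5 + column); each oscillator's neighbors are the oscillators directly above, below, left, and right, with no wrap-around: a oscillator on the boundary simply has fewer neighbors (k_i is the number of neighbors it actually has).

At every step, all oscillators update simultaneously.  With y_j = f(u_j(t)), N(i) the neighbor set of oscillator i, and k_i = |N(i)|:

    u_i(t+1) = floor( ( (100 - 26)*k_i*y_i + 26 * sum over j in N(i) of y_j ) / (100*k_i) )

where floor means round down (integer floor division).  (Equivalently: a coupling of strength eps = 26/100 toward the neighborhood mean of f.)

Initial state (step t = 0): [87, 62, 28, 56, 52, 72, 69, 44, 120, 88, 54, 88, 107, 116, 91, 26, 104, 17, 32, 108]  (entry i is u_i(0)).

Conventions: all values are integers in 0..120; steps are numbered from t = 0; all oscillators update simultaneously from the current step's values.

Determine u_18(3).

Simulating step by step:
t=0: [87, 62, 28, 56, 52, 72, 69, 44, 120, 88, 54, 88, 107, 116, 91, 26, 104, 17, 32, 108]
t=1: [25, 51, 82, 78, 74, 29, 38, 100, 109, 38, 68, 34, 78, 101, 43, 77, 66, 59, 92, 78]
t=2: [78, 81, 17, 14, 28, 83, 106, 58, 80, 103, 43, 88, 23, 62, 98, 16, 46, 53, 38, 23]
t=3: [6, 13, 47, 42, 76, 23, 64, 61, 15, 63, 89, 41, 65, 55, 56, 63, 88, 84, 102, 72]

Answer: u_18(3) = 102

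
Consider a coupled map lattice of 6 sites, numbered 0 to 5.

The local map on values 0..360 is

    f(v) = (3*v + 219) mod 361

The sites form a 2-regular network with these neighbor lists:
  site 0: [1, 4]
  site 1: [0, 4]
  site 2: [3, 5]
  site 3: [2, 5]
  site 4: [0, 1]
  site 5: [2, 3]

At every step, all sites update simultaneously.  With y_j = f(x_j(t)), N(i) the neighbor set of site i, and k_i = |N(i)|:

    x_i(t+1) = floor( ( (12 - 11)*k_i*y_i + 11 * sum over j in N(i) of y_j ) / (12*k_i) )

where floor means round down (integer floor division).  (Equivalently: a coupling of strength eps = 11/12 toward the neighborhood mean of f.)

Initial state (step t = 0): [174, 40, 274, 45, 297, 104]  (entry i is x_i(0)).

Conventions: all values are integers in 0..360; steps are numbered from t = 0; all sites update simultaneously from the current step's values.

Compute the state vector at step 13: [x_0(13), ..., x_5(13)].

Answer: [99, 99, 242, 230, 124, 177]

Derivation:
t=0: [174, 40, 274, 45, 297, 104]
t=1: [169, 49, 266, 253, 166, 322]
t=2: [165, 165, 188, 203, 33, 261]
t=3: [336, 336, 182, 165, 350, 99]
t=4: [163, 163, 236, 120, 147, 194]
t=5: [325, 325, 153, 148, 343, 200]
t=6: [135, 135, 209, 214, 115, 291]
t=7: [235, 235, 78, 72, 258, 121]
t=8: [233, 233, 142, 149, 207, 94]
t=9: [160, 160, 227, 219, 189, 281]
t=10: [212, 212, 241, 250, 315, 180]
t=11: [109, 109, 148, 138, 128, 217]
t=12: [211, 211, 217, 228, 189, 275]
t=13: [99, 99, 242, 230, 124, 177]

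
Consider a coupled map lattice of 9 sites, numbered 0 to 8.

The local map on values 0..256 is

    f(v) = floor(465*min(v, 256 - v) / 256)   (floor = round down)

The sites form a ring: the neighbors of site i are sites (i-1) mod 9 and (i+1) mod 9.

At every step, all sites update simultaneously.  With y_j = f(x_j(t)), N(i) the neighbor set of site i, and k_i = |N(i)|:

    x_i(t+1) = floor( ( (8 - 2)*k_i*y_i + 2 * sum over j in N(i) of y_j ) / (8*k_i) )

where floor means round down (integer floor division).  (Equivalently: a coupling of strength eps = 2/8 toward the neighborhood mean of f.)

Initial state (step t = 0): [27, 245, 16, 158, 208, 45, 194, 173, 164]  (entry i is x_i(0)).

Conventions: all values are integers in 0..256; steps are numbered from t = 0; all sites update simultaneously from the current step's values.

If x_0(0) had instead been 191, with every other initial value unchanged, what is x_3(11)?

Answer: x_3(11) = 178
Key observation: This trace re-runs the system from the modified initial state.

Derivation:
t=0: [191, 245, 16, 158, 208, 45, 194, 173, 164]
t=1: [111, 32, 46, 148, 97, 85, 112, 147, 158]
t=2: [180, 79, 94, 179, 175, 162, 196, 195, 183]
t=3: [137, 145, 162, 143, 148, 159, 116, 112, 130]
t=4: [215, 199, 178, 199, 194, 182, 204, 207, 223]
t=5: [75, 104, 131, 108, 113, 126, 98, 85, 64]
t=6: [140, 186, 218, 201, 206, 218, 181, 152, 123]
t=7: [201, 130, 80, 94, 88, 80, 134, 185, 217]
t=8: [111, 201, 158, 165, 158, 156, 199, 132, 80]
t=9: [181, 121, 166, 168, 176, 170, 128, 199, 162]
t=10: [150, 201, 169, 157, 148, 164, 206, 127, 157]
t=11: [178, 118, 153, 178, 190, 161, 117, 206, 187]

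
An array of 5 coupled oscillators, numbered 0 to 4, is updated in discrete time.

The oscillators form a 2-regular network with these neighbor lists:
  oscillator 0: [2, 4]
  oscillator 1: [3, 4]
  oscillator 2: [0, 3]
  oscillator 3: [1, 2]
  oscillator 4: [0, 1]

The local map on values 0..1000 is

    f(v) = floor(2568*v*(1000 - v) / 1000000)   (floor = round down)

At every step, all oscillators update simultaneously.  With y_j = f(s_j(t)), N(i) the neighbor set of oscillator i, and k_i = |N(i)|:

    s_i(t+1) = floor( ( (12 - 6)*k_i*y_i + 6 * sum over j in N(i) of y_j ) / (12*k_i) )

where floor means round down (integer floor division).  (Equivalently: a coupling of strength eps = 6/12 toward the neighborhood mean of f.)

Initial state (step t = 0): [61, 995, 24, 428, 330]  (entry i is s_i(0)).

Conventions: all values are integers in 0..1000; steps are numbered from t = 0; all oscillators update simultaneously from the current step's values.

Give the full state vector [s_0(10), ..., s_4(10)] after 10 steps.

Answer: [610, 610, 610, 610, 610]

Derivation:
t=0: [61, 995, 24, 428, 330]
t=1: [230, 304, 223, 332, 323]
t=2: [478, 554, 477, 531, 529]
t=3: [639, 636, 639, 638, 638]
t=4: [592, 593, 592, 593, 593]
t=5: [619, 619, 619, 619, 619]
t=6: [605, 605, 605, 605, 605]
t=7: [613, 613, 613, 613, 613]
t=8: [609, 609, 609, 609, 609]
t=9: [611, 611, 611, 611, 611]
t=10: [610, 610, 610, 610, 610]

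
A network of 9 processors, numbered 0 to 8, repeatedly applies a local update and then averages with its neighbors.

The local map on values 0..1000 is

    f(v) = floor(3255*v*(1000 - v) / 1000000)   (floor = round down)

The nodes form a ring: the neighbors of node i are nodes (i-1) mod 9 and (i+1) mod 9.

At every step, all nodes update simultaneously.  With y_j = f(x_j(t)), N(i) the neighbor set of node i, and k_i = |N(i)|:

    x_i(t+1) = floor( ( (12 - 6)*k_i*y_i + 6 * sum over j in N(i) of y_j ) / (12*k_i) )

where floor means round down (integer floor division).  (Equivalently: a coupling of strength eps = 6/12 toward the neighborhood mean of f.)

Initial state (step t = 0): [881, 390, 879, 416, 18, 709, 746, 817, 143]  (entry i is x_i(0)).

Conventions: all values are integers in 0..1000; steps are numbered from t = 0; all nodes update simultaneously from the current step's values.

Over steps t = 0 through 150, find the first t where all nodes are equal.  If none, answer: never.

Simulating step by step:
t=0: [881, 390, 879, 416, 18, 709, 746, 817, 143]  (not all equal)
t=1: [463, 558, 564, 495, 393, 503, 597, 496, 405]  (not all equal)
t=2: [801, 803, 803, 800, 794, 796, 798, 798, 797]  (not all equal)
t=3: [519, 515, 515, 521, 528, 528, 525, 524, 523]  (not all equal)
t=4: [812, 812, 812, 812, 811, 811, 811, 811, 811]  (not all equal)
t=5: [496, 496, 496, 496, 497, 498, 498, 498, 497]  (not all equal)
t=6: [813, 813, 813, 813, 813, 813, 813, 813, 813]  (all equal)

Answer: 6
Key observation: Synchronization is absorbing here: once all nodes are equal they stay equal, and step 6 is the first all-equal step.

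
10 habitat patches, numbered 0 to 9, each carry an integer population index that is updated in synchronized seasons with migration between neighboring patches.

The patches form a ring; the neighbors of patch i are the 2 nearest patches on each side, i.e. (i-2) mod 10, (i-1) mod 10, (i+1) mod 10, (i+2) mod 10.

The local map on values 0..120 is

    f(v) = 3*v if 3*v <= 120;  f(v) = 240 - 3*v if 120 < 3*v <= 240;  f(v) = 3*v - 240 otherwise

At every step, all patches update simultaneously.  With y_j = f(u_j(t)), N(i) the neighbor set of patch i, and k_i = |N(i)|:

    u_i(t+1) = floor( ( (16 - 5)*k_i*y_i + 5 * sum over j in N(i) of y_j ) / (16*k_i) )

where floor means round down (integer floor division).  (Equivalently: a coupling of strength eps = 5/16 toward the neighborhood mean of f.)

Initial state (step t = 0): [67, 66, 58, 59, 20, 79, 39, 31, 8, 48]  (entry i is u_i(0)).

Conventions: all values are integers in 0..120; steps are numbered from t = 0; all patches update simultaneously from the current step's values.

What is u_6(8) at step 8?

Simulating step by step:
t=0: [67, 66, 58, 59, 20, 79, 39, 31, 8, 48]
t=1: [44, 49, 61, 56, 60, 28, 94, 82, 43, 81]
t=2: [94, 82, 65, 72, 61, 71, 49, 22, 88, 26]
t=3: [40, 18, 41, 27, 53, 37, 77, 62, 38, 64]
t=4: [108, 65, 106, 84, 80, 93, 34, 59, 96, 59]
t=5: [76, 49, 64, 20, 18, 40, 81, 63, 57, 62]
t=6: [28, 77, 50, 65, 55, 95, 25, 54, 56, 54]
t=7: [77, 29, 78, 48, 71, 52, 72, 74, 74, 72]
t=8: [16, 70, 21, 81, 34, 70, 27, 24, 18, 26]

Answer: u_6(8) = 27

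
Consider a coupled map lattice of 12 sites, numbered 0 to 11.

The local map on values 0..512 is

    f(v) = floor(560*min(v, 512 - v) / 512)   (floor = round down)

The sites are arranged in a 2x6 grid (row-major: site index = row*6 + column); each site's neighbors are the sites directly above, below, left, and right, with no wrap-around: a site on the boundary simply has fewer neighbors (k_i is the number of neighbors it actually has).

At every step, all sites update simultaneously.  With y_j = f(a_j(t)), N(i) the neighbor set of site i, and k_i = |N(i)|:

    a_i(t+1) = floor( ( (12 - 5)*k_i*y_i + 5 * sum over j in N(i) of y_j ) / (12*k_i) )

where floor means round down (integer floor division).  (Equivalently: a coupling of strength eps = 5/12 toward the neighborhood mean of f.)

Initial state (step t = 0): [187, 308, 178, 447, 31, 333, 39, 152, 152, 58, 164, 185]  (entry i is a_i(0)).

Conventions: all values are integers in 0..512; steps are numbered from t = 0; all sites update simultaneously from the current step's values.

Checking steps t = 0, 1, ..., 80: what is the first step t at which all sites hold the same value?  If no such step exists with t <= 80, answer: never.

Simulating step by step:
t=0: [187, 308, 178, 447, 31, 333, 39, 152, 152, 58, 164, 185]  (not all equal)
t=1: [174, 208, 177, 81, 81, 162, 101, 156, 155, 94, 145, 195]  (not all equal)
t=2: [181, 209, 179, 104, 110, 165, 139, 169, 163, 117, 148, 194]  (not all equal)
t=3: [194, 213, 185, 127, 133, 174, 168, 184, 174, 136, 157, 194]  (not all equal)
t=4: [210, 220, 195, 149, 153, 185, 192, 201, 187, 155, 169, 198]  (not all equal)
t=5: [227, 231, 208, 170, 173, 197, 215, 218, 202, 174, 184, 206]  (not all equal)
t=6: [246, 246, 223, 192, 193, 211, 238, 237, 219, 195, 201, 217]  (not all equal)
t=7: [267, 264, 241, 215, 214, 227, 261, 257, 238, 217, 219, 231]  (not all equal)
t=8: [269, 270, 259, 239, 236, 245, 273, 273, 259, 240, 239, 248]  (not all equal)
t=9: [263, 265, 272, 262, 260, 265, 261, 263, 271, 263, 262, 268]  (not all equal)
t=10: [272, 269, 264, 271, 273, 270, 273, 270, 265, 271, 272, 268]  (not all equal)
t=11: [262, 265, 268, 263, 261, 263, 261, 264, 268, 263, 262, 264]  (not all equal)
t=12: [272, 270, 267, 271, 273, 272, 273, 270, 267, 271, 272, 271]  (not all equal)
t=13: [262, 264, 266, 263, 261, 262, 261, 264, 266, 263, 262, 262]  (not all equal)
t=14: [272, 271, 269, 271, 273, 273, 273, 271, 269, 271, 273, 273]  (not all equal)
t=15: [262, 263, 264, 263, 261, 261, 261, 263, 264, 263, 261, 261]  (not all equal)
t=16: [273, 272, 271, 272, 273, 274, 273, 272, 271, 272, 273, 274]  (not all equal)
t=17: [261, 262, 262, 262, 261, 260, 261, 262, 262, 262, 261, 260]  (not all equal)
t=18: [273, 273, 273, 273, 274, 274, 273, 273, 273, 273, 274, 274]  (not all equal)
t=19: [261, 261, 261, 260, 260, 260, 261, 261, 261, 260, 260, 260]  (not all equal)
t=20: [274, 274, 274, 274, 275, 275, 274, 274, 274, 274, 275, 275]  (not all equal)
t=21: [260, 260, 260, 259, 259, 259, 260, 260, 260, 259, 259, 259]  (not all equal)
t=22: [275, 275, 275, 275, 276, 276, 275, 275, 275, 275, 276, 276]  (not all equal)
t=23: [259, 259, 259, 258, 258, 258, 259, 259, 259, 258, 258, 258]  (not all equal)
t=24: [276, 276, 276, 276, 277, 277, 276, 276, 276, 276, 277, 277]  (not all equal)
t=25: [258, 258, 258, 257, 257, 257, 258, 258, 258, 257, 257, 257]  (not all equal)
t=26: [277, 277, 277, 277, 278, 278, 277, 277, 277, 277, 278, 278]  (not all equal)
t=27: [257, 257, 257, 256, 255, 255, 257, 257, 257, 256, 255, 255]  (not all equal)
t=28: [278, 278, 278, 279, 278, 278, 278, 278, 278, 279, 278, 278]  (not all equal)
t=29: [255, 255, 254, 254, 254, 255, 255, 255, 254, 254, 254, 255]  (not all equal)
t=30: [278, 277, 277, 277, 277, 277, 278, 277, 277, 277, 277, 277]  (not all equal)
t=31: [255, 256, 257, 257, 257, 257, 255, 256, 257, 257, 257, 257]  (not all equal)
t=32: [278, 279, 278, 278, 278, 278, 278, 279, 278, 278, 278, 278]  (not all equal)
t=33: [254, 254, 254, 255, 255, 255, 254, 254, 254, 255, 255, 255]  (not all equal)
t=34: [277, 277, 277, 277, 278, 278, 277, 277, 277, 277, 278, 278]  (not all equal)

Answer: never
Key observation: The state at step 26 reappears at step 34 — the system is in a cycle of period 8 from step 26 on.  No step 0..34 is synchronized, and the cycle repeats forever, so no step up to 80 (or ever) has all sites equal.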